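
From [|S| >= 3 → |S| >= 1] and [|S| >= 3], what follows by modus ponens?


Modus ponens: from (P → Q) and P, infer Q.
P = '|S| >= 3' is asserted, and P → Q holds, so Q follows.

|S| >= 1.


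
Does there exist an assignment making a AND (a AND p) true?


Search for a satisfying assignment over {a, p}.
Try a=T, p=T: the formula evaluates to T.
A satisfying assignment exists.

Satisfiable.


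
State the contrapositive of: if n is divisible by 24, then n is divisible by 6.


The contrapositive of (P → Q) is (¬Q → ¬P); it is logically equivalent to the original.
Here P = 'n is divisible by 24' and Q = 'n is divisible by 6'.

If not (n is divisible by 6), then not (n is divisible by 24).


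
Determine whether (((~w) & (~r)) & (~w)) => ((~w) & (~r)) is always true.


Build the truth table over {r, w}:
r | w | φ
---------
False | False | True
True | False | True
False | True | True
True | True | True
Every row evaluates to true.

Yes, it is a tautology.


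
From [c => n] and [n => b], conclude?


Hypothetical syllogism: from (P → Q) and (Q → R), infer (P → R).
Chain the two implications through the shared middle term 'n'.

c => b


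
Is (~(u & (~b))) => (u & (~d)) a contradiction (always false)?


Truth table over {b, d, u}:
b | d | u | φ
-------------
False | False | False | False
True | False | False | False
False | True | False | False
True | True | False | False
False | False | True | True
True | False | True | True
False | True | True | True
True | True | True | False
Satisfying assignment at row 5: b=False, d=False, u=True gives True.

No, it is not a contradiction.


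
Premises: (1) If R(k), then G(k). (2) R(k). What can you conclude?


Modus ponens: from (P → Q) and P, infer Q.
P = 'R(k)' is asserted, and P → Q holds, so Q follows.

G(k).


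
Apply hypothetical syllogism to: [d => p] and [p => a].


Hypothetical syllogism: from (P → Q) and (Q → R), infer (P → R).
Chain the two implications through the shared middle term 'p'.

d => a


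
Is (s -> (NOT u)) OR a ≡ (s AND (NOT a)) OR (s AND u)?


Compare truth tables:
a | s | u | φ | ψ
-----------------
F | F | F | T | F
T | F | F | T | F
F | T | F | T | T
T | T | F | T | F
F | F | T | T | F
T | F | T | T | F
F | T | T | F | T
T | T | T | T | T
They differ at row 1 (a=F, s=F, u=F): φ=T but ψ=F.

No, they are not logically equivalent.


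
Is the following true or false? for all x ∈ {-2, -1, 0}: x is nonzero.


Evaluate the predicate on each element: -2:T, -1:T, 0:F.
Counterexample x = 0 fails the predicate.

F


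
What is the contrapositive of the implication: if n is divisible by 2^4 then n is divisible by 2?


The contrapositive of (P → Q) is (¬Q → ¬P); it is logically equivalent to the original.
Here P = 'n is divisible by 2^4' and Q = 'n is divisible by 2'.

If not (n is divisible by 2), then not (n is divisible by 2^4).


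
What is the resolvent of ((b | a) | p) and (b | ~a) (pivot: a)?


The clauses contain complementary literals a and ~a.
Resolution eliminates this pair and disjoins the remaining literals (merging duplicates).

(b | p)


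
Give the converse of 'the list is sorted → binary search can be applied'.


The converse of (P → Q) is (Q → P). It is not in general equivalent to the original.
Here P = 'the list is sorted' and Q = 'binary search can be applied'.

If binary search can be applied, then the list is sorted.


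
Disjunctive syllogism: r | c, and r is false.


Disjunctive syllogism: from (P ∨ Q) and ¬P, infer Q.
One disjunct, 'r', is ruled out; the other must hold.

c


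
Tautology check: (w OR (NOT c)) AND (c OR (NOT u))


Build the truth table over {c, u, w}:
c | u | w | φ
-------------
F | F | F | T
T | F | F | F
F | T | F | F
T | T | F | F
F | F | T | T
T | F | T | T
F | T | T | F
T | T | T | T
Counterexample at row 2: with c=T, u=F, w=F, the formula is F.

No, it is not a tautology.


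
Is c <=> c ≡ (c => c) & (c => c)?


Compare truth tables:
c | φ | ψ
---------
False | True | True
True | True | True
The columns φ and ψ agree on every row.

Yes, they are logically equivalent.


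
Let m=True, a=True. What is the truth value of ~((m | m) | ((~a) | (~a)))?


Substitute m=True, a=True:
m | m = True | True = True
~a = False
~a = False
(~a) | (~a) = False | False = False
(m | m) | ((~a) | (~a)) = True | False = True
~((m | m) | ((~a) | (~a))) = False

False


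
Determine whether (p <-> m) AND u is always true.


Build the truth table over {m, p, u}:
m | p | u | φ
-------------
F | F | F | F
T | F | F | F
F | T | F | F
T | T | F | F
F | F | T | T
T | F | T | F
F | T | T | F
T | T | T | T
Counterexample at row 1: with m=F, p=F, u=F, the formula is F.

No, it is not a tautology.


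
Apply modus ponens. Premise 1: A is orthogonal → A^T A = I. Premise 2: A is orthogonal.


Modus ponens: from (P → Q) and P, infer Q.
P = 'A is orthogonal' is asserted, and P → Q holds, so Q follows.

A^T A = I.


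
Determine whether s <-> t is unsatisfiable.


Truth table over {s, t}:
s | t | φ
---------
F | F | T
T | F | F
F | T | F
T | T | T
Satisfying assignment at row 1: s=F, t=F gives T.

No, it is not a contradiction.


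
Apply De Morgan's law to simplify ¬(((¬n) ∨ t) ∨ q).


De Morgan: the negation of a disjunction is the conjunction of the negations.
Distribute ¬ across ∨, flipping it to ∧, and negate each literal.

(n ∧ (¬t)) ∧ (¬q)


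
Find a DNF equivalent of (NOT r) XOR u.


Step 1: (¬r) ⊕ u is true exactly when they disagree: ((¬r) ∧ ¬u) ∨ (¬(¬r) ∧ u).
Step 2: Eliminate any double negations (¬¬X = X).

((NOT r) AND (NOT u)) OR (r AND u)


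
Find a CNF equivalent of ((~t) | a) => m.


Step 1: Rewrite as ¬((¬t) ∨ a) ∨ m = (¬(¬t) ∧ ¬a) ∨ m.
Step 2: Distribute ∨ over ∧.
Step 3: Eliminate any double negations (¬¬X = X).

(t | m) & ((~a) | m)


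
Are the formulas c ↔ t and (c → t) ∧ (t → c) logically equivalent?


Compare truth tables:
c | t | φ | ψ
-------------
F | F | T | T
T | F | F | F
F | T | F | F
T | T | T | T
The columns φ and ψ agree on every row.

Yes, they are logically equivalent.


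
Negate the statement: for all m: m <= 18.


¬(for all x: φ) = there exists x: ¬φ, and ¬(there exists x: φ) = for all x: ¬φ.
Apply to the universal statement.

there exists m: NOT(m <= 18)


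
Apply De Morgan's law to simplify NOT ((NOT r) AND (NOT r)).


De Morgan: the negation of a conjunction is the disjunction of the negations.
Distribute NOT across AND, flipping it to OR, and negate each literal.

r OR r


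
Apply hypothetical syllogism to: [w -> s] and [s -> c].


Hypothetical syllogism: from (P → Q) and (Q → R), infer (P → R).
Chain the two implications through the shared middle term 's'.

w -> c


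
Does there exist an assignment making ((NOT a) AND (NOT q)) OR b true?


Search for a satisfying assignment over {a, b, q}.
Try a=F, b=F, q=F: the formula evaluates to T.
A satisfying assignment exists.

Satisfiable.


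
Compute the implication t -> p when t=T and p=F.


Implication is false only when antecedent is true and consequent is false.
Substitute: t=T, p=F.
T -> F evaluates to F.

F


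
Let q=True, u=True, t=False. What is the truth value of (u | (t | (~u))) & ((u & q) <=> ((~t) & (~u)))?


Substitute q=True, u=True, t=False:
~u = False
t | (~u) = False | False = False
u | (t | (~u)) = True | False = True
u & q = True & True = True
~t = True
~u = False
(~t) & (~u) = True & False = False
(u & q) <=> ((~t) & (~u)) = True <=> False = False
(u | (t | (~u))) & ((u & q) <=> ((~t) & (~u))) = True & False = False

False


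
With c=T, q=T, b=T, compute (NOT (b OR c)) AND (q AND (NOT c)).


Substitute c=T, q=T, b=T:
b OR c = T OR T = T
NOT (b OR c) = F
NOT c = F
q AND (NOT c) = T AND F = F
(NOT (b OR c)) AND (q AND (NOT c)) = F AND F = F

F


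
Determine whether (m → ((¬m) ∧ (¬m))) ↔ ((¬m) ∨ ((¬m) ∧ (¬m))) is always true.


Build the truth table over {m}:
m | φ
-----
F | T
T | T
Every row evaluates to true.

Yes, it is a tautology.


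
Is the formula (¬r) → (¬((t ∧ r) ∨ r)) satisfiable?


Search for a satisfying assignment over {r, t}.
Try r=F, t=F: the formula evaluates to T.
A satisfying assignment exists.

Satisfiable.


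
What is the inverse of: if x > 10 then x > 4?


The inverse of (P → Q) is (¬P → ¬Q). It is equivalent to the converse, not to the original.
Here P = 'x > 10' and Q = 'x > 4'.

If not (x > 10), then not (x > 4).


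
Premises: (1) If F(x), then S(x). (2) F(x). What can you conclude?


Modus ponens: from (P → Q) and P, infer Q.
P = 'F(x)' is asserted, and P → Q holds, so Q follows.

S(x).


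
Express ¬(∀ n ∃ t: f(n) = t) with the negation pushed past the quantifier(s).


Negation flips each quantifier (∀↔∃) and negates the inner predicate.
¬(∀ n ∃ t: φ) = ∃ n ∀ t: ¬φ.

∃ n ∀ t: ¬(f(n) = t)


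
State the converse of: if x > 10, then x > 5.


The converse of (P → Q) is (Q → P). It is not in general equivalent to the original.
Here P = 'x > 10' and Q = 'x > 5'.

If x > 5, then x > 10.


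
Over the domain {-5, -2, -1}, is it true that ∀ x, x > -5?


Evaluate the predicate on each element: -5:F, -2:T, -1:T.
Counterexample x = -5 fails the predicate.

F


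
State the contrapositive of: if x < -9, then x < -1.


The contrapositive of (P → Q) is (¬Q → ¬P); it is logically equivalent to the original.
Here P = 'x < -9' and Q = 'x < -1'.

If not (x < -1), then not (x < -9).


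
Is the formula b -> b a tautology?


Build the truth table over {b}:
b | φ
-----
F | T
T | T
Every row evaluates to true.

Yes, it is a tautology.


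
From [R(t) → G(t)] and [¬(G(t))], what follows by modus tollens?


Modus tollens: from (P → Q) and ¬Q, infer ¬P.
Q = 'G(t)' is denied; since P → Q, P must also fail.

Not (R(t)).


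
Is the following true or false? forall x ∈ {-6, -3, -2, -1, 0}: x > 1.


Evaluate the predicate on each element: -6:False, -3:False, -2:False, -1:False, 0:False.
Counterexample x = -6 fails the predicate.

False


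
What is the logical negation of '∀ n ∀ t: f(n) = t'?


Negation flips each quantifier (∀↔∃) and negates the inner predicate.
¬(∀ n ∀ t: φ) = ∃ n ∃ t: ¬φ.

∃ n ∃ t: ¬(f(n) = t)


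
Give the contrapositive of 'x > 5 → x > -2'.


The contrapositive of (P → Q) is (¬Q → ¬P); it is logically equivalent to the original.
Here P = 'x > 5' and Q = 'x > -2'.

If not (x > -2), then not (x > 5).


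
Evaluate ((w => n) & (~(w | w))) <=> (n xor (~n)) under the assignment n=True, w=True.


Substitute n=True, w=True:
w => n = True => True = True
w | w = True | True = True
~(w | w) = False
(w => n) & (~(w | w)) = True & False = False
~n = False
n xor (~n) = True xor False = True
((w => n) & (~(w | w))) <=> (n xor (~n)) = False <=> True = False

False


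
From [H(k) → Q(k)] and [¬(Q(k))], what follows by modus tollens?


Modus tollens: from (P → Q) and ¬Q, infer ¬P.
Q = 'Q(k)' is denied; since P → Q, P must also fail.

Not (H(k)).


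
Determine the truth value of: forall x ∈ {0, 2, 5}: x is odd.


Evaluate the predicate on each element: 0:False, 2:False, 5:True.
Counterexample x = 0 fails the predicate.

False


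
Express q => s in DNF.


Step 1: Rewrite q → s as ¬q ∨ s.

(~q) | s


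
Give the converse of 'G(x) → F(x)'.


The converse of (P → Q) is (Q → P). It is not in general equivalent to the original.
Here P = 'G(x)' and Q = 'F(x)'.

If F(x), then G(x).


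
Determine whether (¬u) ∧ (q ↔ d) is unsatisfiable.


Truth table over {d, q, u}:
d | q | u | φ
-------------
F | F | F | T
T | F | F | F
F | T | F | F
T | T | F | T
F | F | T | F
T | F | T | F
F | T | T | F
T | T | T | F
Satisfying assignment at row 1: d=F, q=F, u=F gives T.

No, it is not a contradiction.


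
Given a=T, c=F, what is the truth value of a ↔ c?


Biconditional is true when both operands have the same truth value.
Substitute: a=T, c=F.
T ↔ F evaluates to F.

F


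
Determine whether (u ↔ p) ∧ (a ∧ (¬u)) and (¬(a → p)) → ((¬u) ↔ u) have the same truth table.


Compare truth tables:
a | p | u | φ | ψ
-----------------
F | F | F | F | T
T | F | F | T | F
F | T | F | F | T
T | T | F | F | T
F | F | T | F | T
T | F | T | F | F
F | T | T | F | T
T | T | T | F | T
They differ at row 1 (a=F, p=F, u=F): φ=F but ψ=T.

No, they are not logically equivalent.


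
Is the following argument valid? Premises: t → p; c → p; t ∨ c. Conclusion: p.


This matches the form of proof by cases: the conclusion follows in every model of the premises.

Valid.


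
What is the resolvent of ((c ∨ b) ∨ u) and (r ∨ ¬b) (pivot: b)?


The clauses contain complementary literals b and ¬b.
Resolution eliminates this pair and disjoins the remaining literals (merging duplicates).

((c ∨ u) ∨ r)


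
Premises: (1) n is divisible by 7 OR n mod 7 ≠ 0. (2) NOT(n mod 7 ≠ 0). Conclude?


Disjunctive syllogism: from (P ∨ Q) and ¬P, infer Q.
One disjunct, 'n mod 7 ≠ 0', is ruled out; the other must hold.

n is divisible by 7


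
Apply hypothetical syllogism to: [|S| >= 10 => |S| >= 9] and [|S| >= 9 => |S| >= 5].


Hypothetical syllogism: from (P → Q) and (Q → R), infer (P → R).
Chain the two implications through the shared middle term '|S| >= 9'.

|S| >= 10 => |S| >= 5


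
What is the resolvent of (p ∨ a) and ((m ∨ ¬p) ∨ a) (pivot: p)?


The clauses contain complementary literals p and ¬p.
Resolution eliminates this pair and disjoins the remaining literals (merging duplicates).

(a ∨ m)


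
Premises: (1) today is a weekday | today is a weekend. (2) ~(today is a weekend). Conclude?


Disjunctive syllogism: from (P ∨ Q) and ¬P, infer Q.
One disjunct, 'today is a weekend', is ruled out; the other must hold.

today is a weekday


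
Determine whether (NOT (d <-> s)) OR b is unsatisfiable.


Truth table over {b, d, s}:
b | d | s | φ
-------------
F | F | F | F
T | F | F | T
F | T | F | T
T | T | F | T
F | F | T | T
T | F | T | T
F | T | T | F
T | T | T | T
Satisfying assignment at row 2: b=T, d=F, s=F gives T.

No, it is not a contradiction.


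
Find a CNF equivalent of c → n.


Step 1: Rewrite c → n as ¬c ∨ n.

(¬c) ∨ n


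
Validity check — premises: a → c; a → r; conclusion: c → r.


This is (no valid rule). There exist truth assignments where the premises are all true but the conclusion is false.

Invalid.


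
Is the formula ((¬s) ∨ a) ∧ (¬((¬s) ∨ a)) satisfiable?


Check all 4 assignments over {a, s}:
a | s | φ
---------
F | F | F
T | F | F
F | T | F
T | T | F
No assignment makes the formula true.

Unsatisfiable.


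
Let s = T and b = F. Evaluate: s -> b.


Implication is false only when antecedent is true and consequent is false.
Substitute: s=T, b=F.
T -> F evaluates to F.

F


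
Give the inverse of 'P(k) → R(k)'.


The inverse of (P → Q) is (¬P → ¬Q). It is equivalent to the converse, not to the original.
Here P = 'P(k)' and Q = 'R(k)'.

If not (P(k)), then not (R(k)).


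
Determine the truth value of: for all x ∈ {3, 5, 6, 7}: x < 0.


Evaluate the predicate on each element: 3:F, 5:F, 6:F, 7:F.
Counterexample x = 3 fails the predicate.

F


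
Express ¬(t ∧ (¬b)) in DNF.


Step 1: Apply De Morgan: ¬(t ∧ (¬b)) = ¬t ∨ ¬(¬b).
Step 2: Eliminate any double negations (¬¬X = X).

(¬t) ∨ b


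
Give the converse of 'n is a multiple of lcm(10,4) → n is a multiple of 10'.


The converse of (P → Q) is (Q → P). It is not in general equivalent to the original.
Here P = 'n is a multiple of lcm(10,4)' and Q = 'n is a multiple of 10'.

If n is a multiple of 10, then n is a multiple of lcm(10,4).


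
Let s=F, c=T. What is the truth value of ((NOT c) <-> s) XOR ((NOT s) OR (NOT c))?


Substitute s=F, c=T:
NOT c = F
(NOT c) <-> s = F <-> F = T
NOT s = T
NOT c = F
(NOT s) OR (NOT c) = T OR F = T
((NOT c) <-> s) XOR ((NOT s) OR (NOT c)) = T XOR T = F

F


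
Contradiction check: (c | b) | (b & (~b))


Truth table over {b, c}:
b | c | φ
---------
False | False | False
True | False | True
False | True | True
True | True | True
Satisfying assignment at row 2: b=True, c=False gives True.

No, it is not a contradiction.


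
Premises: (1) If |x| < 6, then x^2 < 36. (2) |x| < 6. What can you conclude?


Modus ponens: from (P → Q) and P, infer Q.
P = '|x| < 6' is asserted, and P → Q holds, so Q follows.

x^2 < 36.


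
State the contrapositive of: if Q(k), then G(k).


The contrapositive of (P → Q) is (¬Q → ¬P); it is logically equivalent to the original.
Here P = 'Q(k)' and Q = 'G(k)'.

If not (G(k)), then not (Q(k)).


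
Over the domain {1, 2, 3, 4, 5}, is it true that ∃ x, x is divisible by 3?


Evaluate the predicate on each element: 1:F, 2:F, 3:T, 4:F, 5:F.
Witness x = 3 satisfies the predicate.

T


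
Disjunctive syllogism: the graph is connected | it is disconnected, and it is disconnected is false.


Disjunctive syllogism: from (P ∨ Q) and ¬P, infer Q.
One disjunct, 'it is disconnected', is ruled out; the other must hold.

the graph is connected


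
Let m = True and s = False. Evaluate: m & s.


Conjunction is true only when both operands are true.
Substitute: m=True, s=False.
True & False evaluates to False.

False


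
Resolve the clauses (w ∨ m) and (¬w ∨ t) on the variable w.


The clauses contain complementary literals w and ¬w.
Resolution eliminates this pair and disjoins the remaining literals (merging duplicates).

(m ∨ t)


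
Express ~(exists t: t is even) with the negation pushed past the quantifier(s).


¬(forall x: φ) = exists x: ¬φ, and ¬(exists x: φ) = forall x: ¬φ.
Apply to the existential statement.

forall t: ~(t is even)


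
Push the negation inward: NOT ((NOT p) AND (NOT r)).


De Morgan: the negation of a conjunction is the disjunction of the negations.
Distribute NOT across AND, flipping it to OR, and negate each literal.

p OR r


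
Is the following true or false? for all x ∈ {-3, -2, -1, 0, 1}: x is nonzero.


Evaluate the predicate on each element: -3:T, -2:T, -1:T, 0:F, 1:T.
Counterexample x = 0 fails the predicate.

F


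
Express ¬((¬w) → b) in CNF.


Step 1: Rewrite (¬w) → b as ¬(¬w) ∨ b.
Step 2: Negate: ¬(¬(¬w) ∨ b) = (¬w) ∧ ¬b (De Morgan + double negation).

(¬w) ∧ (¬b)


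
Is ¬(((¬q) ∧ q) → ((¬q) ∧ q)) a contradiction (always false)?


Truth table over {q}:
q | φ
-----
F | F
T | F
Every row is false.

Yes, it is a contradiction.


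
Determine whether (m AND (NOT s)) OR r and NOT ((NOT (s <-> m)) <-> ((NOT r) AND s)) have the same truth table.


Compare truth tables:
m | r | s | φ | ψ
-----------------
F | F | F | F | F
T | F | F | T | T
F | T | F | T | F
T | T | F | T | T
F | F | T | F | F
T | F | T | F | T
F | T | T | T | T
T | T | T | T | F
They differ at row 3 (m=F, r=T, s=F): φ=T but ψ=F.

No, they are not logically equivalent.


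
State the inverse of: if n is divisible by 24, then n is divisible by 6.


The inverse of (P → Q) is (¬P → ¬Q). It is equivalent to the converse, not to the original.
Here P = 'n is divisible by 24' and Q = 'n is divisible by 6'.

If not (n is divisible by 24), then not (n is divisible by 6).


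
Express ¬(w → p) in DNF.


Step 1: Rewrite implication then negate: ¬(¬w ∨ p) = w ∧ ¬p.

w ∧ (¬p)


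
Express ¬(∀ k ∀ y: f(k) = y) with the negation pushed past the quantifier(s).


Negation flips each quantifier (∀↔∃) and negates the inner predicate.
¬(∀ k ∀ y: φ) = ∃ k ∃ y: ¬φ.

∃ k ∃ y: ¬(f(k) = y)


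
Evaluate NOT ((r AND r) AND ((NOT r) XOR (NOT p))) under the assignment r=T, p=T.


Substitute r=T, p=T:
r AND r = T AND T = T
NOT r = F
NOT p = F
(NOT r) XOR (NOT p) = F XOR F = F
(r AND r) AND ((NOT r) XOR (NOT p)) = T AND F = F
NOT ((r AND r) AND ((NOT r) XOR (NOT p))) = T

T


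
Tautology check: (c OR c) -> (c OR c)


Build the truth table over {c}:
c | φ
-----
F | T
T | T
Every row evaluates to true.

Yes, it is a tautology.


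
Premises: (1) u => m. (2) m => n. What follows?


Hypothetical syllogism: from (P → Q) and (Q → R), infer (P → R).
Chain the two implications through the shared middle term 'm'.

u => n


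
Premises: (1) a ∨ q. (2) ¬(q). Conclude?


Disjunctive syllogism: from (P ∨ Q) and ¬P, infer Q.
One disjunct, 'q', is ruled out; the other must hold.

a


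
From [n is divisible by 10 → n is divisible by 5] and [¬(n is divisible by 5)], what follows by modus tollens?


Modus tollens: from (P → Q) and ¬Q, infer ¬P.
Q = 'n is divisible by 5' is denied; since P → Q, P must also fail.

Not (n is divisible by 10).


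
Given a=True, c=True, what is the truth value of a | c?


Disjunction is false only when both operands are false.
Substitute: a=True, c=True.
True | True evaluates to True.

True


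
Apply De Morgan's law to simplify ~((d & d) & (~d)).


De Morgan: the negation of a conjunction is the disjunction of the negations.
Distribute ~ across &, flipping it to |, and negate each literal.

((~d) | (~d)) | d


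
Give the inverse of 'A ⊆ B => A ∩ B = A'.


The inverse of (P → Q) is (¬P → ¬Q). It is equivalent to the converse, not to the original.
Here P = 'A ⊆ B' and Q = 'A ∩ B = A'.

If not (A ⊆ B), then not (A ∩ B = A).


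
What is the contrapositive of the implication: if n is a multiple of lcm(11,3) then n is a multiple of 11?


The contrapositive of (P → Q) is (¬Q → ¬P); it is logically equivalent to the original.
Here P = 'n is a multiple of lcm(11,3)' and Q = 'n is a multiple of 11'.

If not (n is a multiple of 11), then not (n is a multiple of lcm(11,3)).


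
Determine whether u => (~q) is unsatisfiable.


Truth table over {q, u}:
q | u | φ
---------
False | False | True
True | False | True
False | True | True
True | True | False
Satisfying assignment at row 1: q=False, u=False gives True.

No, it is not a contradiction.


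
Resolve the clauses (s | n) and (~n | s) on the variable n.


The clauses contain complementary literals n and ~n.
Resolution eliminates this pair and disjoins the remaining literals (merging duplicates).

s


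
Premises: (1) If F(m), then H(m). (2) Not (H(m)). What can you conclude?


Modus tollens: from (P → Q) and ¬Q, infer ¬P.
Q = 'H(m)' is denied; since P → Q, P must also fail.

Not (F(m)).


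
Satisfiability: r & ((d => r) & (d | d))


Search for a satisfying assignment over {d, r}.
Try d=True, r=True: the formula evaluates to True.
A satisfying assignment exists.

Satisfiable.


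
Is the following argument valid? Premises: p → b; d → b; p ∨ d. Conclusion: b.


This matches the form of proof by cases: the conclusion follows in every model of the premises.

Valid.


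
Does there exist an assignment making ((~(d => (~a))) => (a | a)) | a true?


Search for a satisfying assignment over {a, d}.
Try a=False, d=False: the formula evaluates to True.
A satisfying assignment exists.

Satisfiable.


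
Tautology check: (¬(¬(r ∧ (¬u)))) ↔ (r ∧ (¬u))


Build the truth table over {r, u}:
r | u | φ
---------
F | F | T
T | F | T
F | T | T
T | T | T
Every row evaluates to true.

Yes, it is a tautology.


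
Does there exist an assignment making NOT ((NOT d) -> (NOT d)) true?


Check all 2 assignments over {d}:
d | φ
-----
F | F
T | F
No assignment makes the formula true.

Unsatisfiable.


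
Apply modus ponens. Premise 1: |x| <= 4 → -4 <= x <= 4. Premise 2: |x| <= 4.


Modus ponens: from (P → Q) and P, infer Q.
P = '|x| <= 4' is asserted, and P → Q holds, so Q follows.

-4 <= x <= 4.


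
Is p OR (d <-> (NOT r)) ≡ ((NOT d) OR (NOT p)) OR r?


Compare truth tables:
d | p | r | φ | ψ
-----------------
F | F | F | F | T
T | F | F | T | T
F | T | F | T | T
T | T | F | T | F
F | F | T | T | T
T | F | T | F | T
F | T | T | T | T
T | T | T | T | T
They differ at row 1 (d=F, p=F, r=F): φ=F but ψ=T.

No, they are not logically equivalent.


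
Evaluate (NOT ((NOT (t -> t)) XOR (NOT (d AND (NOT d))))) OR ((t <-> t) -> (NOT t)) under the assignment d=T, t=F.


Substitute d=T, t=F:
… (earlier sub-steps elided)
NOT (t -> t) = F
NOT d = F
d AND (NOT d) = T AND F = F
NOT (d AND (NOT d)) = T
(NOT (t -> t)) XOR (NOT (d AND (NOT d))) = F XOR T = T
NOT ((NOT (t -> t)) XOR (NOT (d AND (NOT d)))) = F
t <-> t = F <-> F = T
NOT t = T
(t <-> t) -> (NOT t) = T -> T = T
(NOT ((NOT (t -> t)) XOR (NOT (d AND (NOT d))))) OR ((t <-> t) -> (NOT t)) = F OR T = T

T


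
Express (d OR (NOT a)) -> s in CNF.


Step 1: Rewrite as ¬(d ∨ (¬a)) ∨ s = (¬d ∧ ¬(¬a)) ∨ s.
Step 2: Distribute ∨ over ∧.
Step 3: Eliminate any double negations (¬¬X = X).

((NOT d) OR s) AND (a OR s)


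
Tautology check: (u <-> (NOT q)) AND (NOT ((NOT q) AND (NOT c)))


Build the truth table over {c, q, u}:
c | q | u | φ
-------------
F | F | F | F
T | F | F | F
F | T | F | T
T | T | F | T
F | F | T | F
T | F | T | T
F | T | T | F
T | T | T | F
Counterexample at row 1: with c=F, q=F, u=F, the formula is F.

No, it is not a tautology.


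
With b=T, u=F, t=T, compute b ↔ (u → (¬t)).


Substitute b=T, u=F, t=T:
¬t = F
u → (¬t) = F → F = T
b ↔ (u → (¬t)) = T ↔ T = T

T


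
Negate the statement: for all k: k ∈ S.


¬(for all x: φ) = there exists x: ¬φ, and ¬(there exists x: φ) = for all x: ¬φ.
Apply to the universal statement.

there exists k: NOT(k ∈ S)


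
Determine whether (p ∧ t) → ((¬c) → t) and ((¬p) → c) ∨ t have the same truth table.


Compare truth tables:
c | p | t | φ | ψ
-----------------
F | F | F | T | F
T | F | F | T | T
F | T | F | T | T
T | T | F | T | T
F | F | T | T | T
T | F | T | T | T
F | T | T | T | T
T | T | T | T | T
They differ at row 1 (c=F, p=F, t=F): φ=T but ψ=F.

No, they are not logically equivalent.


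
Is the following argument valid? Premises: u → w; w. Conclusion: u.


This is affirming the consequent (fallacy). There exist truth assignments where the premises are all true but the conclusion is false.

Invalid.


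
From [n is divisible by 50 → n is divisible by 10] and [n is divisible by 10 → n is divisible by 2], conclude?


Hypothetical syllogism: from (P → Q) and (Q → R), infer (P → R).
Chain the two implications through the shared middle term 'n is divisible by 10'.

n is divisible by 50 → n is divisible by 2


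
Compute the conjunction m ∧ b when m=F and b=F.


Conjunction is true only when both operands are true.
Substitute: m=F, b=F.
F ∧ F evaluates to F.

F


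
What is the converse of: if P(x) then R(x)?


The converse of (P → Q) is (Q → P). It is not in general equivalent to the original.
Here P = 'P(x)' and Q = 'R(x)'.

If R(x), then P(x).


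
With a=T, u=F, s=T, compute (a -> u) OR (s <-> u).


Substitute a=T, u=F, s=T:
a -> u = T -> F = F
s <-> u = T <-> F = F
(a -> u) OR (s <-> u) = F OR F = F

F


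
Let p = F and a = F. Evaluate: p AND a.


Conjunction is true only when both operands are true.
Substitute: p=F, a=F.
F AND F evaluates to F.

F


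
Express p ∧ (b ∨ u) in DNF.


Step 1: Distribute ∧ over ∨: p ∧ (b ∨ u) = (p ∧ b) ∨ (p ∧ u).

(p ∧ b) ∨ (p ∧ u)


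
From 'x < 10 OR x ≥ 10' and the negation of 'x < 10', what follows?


Disjunctive syllogism: from (P ∨ Q) and ¬P, infer Q.
One disjunct, 'x < 10', is ruled out; the other must hold.

x ≥ 10


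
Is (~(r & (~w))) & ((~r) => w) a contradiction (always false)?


Truth table over {r, w}:
r | w | φ
---------
False | False | False
True | False | False
False | True | True
True | True | True
Satisfying assignment at row 3: r=False, w=True gives True.

No, it is not a contradiction.


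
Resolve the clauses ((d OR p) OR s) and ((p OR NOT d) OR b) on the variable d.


The clauses contain complementary literals d and NOTd.
Resolution eliminates this pair and disjoins the remaining literals (merging duplicates).

((p OR s) OR b)


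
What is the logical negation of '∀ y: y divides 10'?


¬(∀ x: φ) = ∃ x: ¬φ, and ¬(∃ x: φ) = ∀ x: ¬φ.
Apply to the universal statement.

∃ y: ¬(y divides 10)


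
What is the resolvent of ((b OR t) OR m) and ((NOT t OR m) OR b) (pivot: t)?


The clauses contain complementary literals t and NOTt.
Resolution eliminates this pair and disjoins the remaining literals (merging duplicates).

(b OR m)


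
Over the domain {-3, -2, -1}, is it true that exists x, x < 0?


Evaluate the predicate on each element: -3:True, -2:True, -1:True.
Witness x = -3 satisfies the predicate.

True


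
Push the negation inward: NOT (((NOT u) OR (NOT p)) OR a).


De Morgan: the negation of a disjunction is the conjunction of the negations.
Distribute NOT across OR, flipping it to AND, and negate each literal.

(u AND p) AND (NOT a)


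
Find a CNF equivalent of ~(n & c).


Step 1: Apply De Morgan: ¬(n ∧ c) = ¬n ∨ ¬c.

(~n) | (~c)


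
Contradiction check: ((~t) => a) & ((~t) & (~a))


Truth table over {a, t}:
a | t | φ
---------
False | False | False
True | False | False
False | True | False
True | True | False
Every row is false.

Yes, it is a contradiction.


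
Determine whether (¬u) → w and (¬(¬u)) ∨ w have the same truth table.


Compare truth tables:
u | w | φ | ψ
-------------
F | F | F | F
T | F | T | T
F | T | T | T
T | T | T | T
The columns φ and ψ agree on every row.

Yes, they are logically equivalent.


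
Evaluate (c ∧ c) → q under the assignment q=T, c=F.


Substitute q=T, c=F:
c ∧ c = F ∧ F = F
(c ∧ c) → q = F → T = T

T


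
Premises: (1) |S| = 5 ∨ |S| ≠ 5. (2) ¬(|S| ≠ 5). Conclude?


Disjunctive syllogism: from (P ∨ Q) and ¬P, infer Q.
One disjunct, '|S| ≠ 5', is ruled out; the other must hold.

|S| = 5


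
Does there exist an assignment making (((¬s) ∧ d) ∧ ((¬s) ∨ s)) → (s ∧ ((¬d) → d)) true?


Search for a satisfying assignment over {d, s}.
Try d=F, s=F: the formula evaluates to T.
A satisfying assignment exists.

Satisfiable.


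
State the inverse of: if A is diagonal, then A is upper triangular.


The inverse of (P → Q) is (¬P → ¬Q). It is equivalent to the converse, not to the original.
Here P = 'A is diagonal' and Q = 'A is upper triangular'.

If not (A is diagonal), then not (A is upper triangular).


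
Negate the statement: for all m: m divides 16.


¬(for all x: φ) = there exists x: ¬φ, and ¬(there exists x: φ) = for all x: ¬φ.
Apply to the universal statement.

there exists m: NOT(m divides 16)


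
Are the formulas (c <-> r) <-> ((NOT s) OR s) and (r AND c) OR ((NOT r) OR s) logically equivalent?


Compare truth tables:
c | r | s | φ | ψ
-----------------
F | F | F | T | T
T | F | F | F | T
F | T | F | F | F
T | T | F | T | T
F | F | T | T | T
T | F | T | F | T
F | T | T | F | T
T | T | T | T | T
They differ at row 2 (c=T, r=F, s=F): φ=F but ψ=T.

No, they are not logically equivalent.


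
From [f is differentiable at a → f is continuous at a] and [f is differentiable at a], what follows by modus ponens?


Modus ponens: from (P → Q) and P, infer Q.
P = 'f is differentiable at a' is asserted, and P → Q holds, so Q follows.

f is continuous at a.


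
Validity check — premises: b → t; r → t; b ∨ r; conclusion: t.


This matches the form of proof by cases: the conclusion follows in every model of the premises.

Valid.


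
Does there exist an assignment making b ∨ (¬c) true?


Search for a satisfying assignment over {b, c}.
Try b=F, c=F: the formula evaluates to T.
A satisfying assignment exists.

Satisfiable.


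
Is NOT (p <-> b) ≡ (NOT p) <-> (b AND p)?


Compare truth tables:
b | p | φ | ψ
-------------
F | F | F | F
T | F | T | F
F | T | T | T
T | T | F | F
They differ at row 2 (b=T, p=F): φ=T but ψ=F.

No, they are not logically equivalent.


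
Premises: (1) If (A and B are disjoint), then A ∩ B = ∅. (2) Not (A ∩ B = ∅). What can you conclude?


Modus tollens: from (P → Q) and ¬Q, infer ¬P.
Q = 'A ∩ B = ∅' is denied; since P → Q, P must also fail.

Not ((A and B are disjoint)).


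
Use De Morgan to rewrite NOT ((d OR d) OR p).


De Morgan: the negation of a disjunction is the conjunction of the negations.
Distribute NOT across OR, flipping it to AND, and negate each literal.

((NOT d) AND (NOT d)) AND (NOT p)


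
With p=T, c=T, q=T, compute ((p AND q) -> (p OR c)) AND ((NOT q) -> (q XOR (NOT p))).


Substitute p=T, c=T, q=T:
p AND q = T AND T = T
p OR c = T OR T = T
(p AND q) -> (p OR c) = T -> T = T
NOT q = F
NOT p = F
q XOR (NOT p) = T XOR F = T
(NOT q) -> (q XOR (NOT p)) = F -> T = T
((p AND q) -> (p OR c)) AND ((NOT q) -> (q XOR (NOT p))) = T AND T = T

T


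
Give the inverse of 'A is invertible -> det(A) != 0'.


The inverse of (P → Q) is (¬P → ¬Q). It is equivalent to the converse, not to the original.
Here P = 'A is invertible' and Q = 'det(A) != 0'.

If not (A is invertible), then not (det(A) != 0).


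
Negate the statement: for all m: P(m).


¬(for all x: φ) = there exists x: ¬φ, and ¬(there exists x: φ) = for all x: ¬φ.
Apply to the universal statement.

there exists m: NOT(P(m))


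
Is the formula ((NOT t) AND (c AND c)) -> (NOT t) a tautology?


Build the truth table over {c, t}:
c | t | φ
---------
F | F | T
T | F | T
F | T | T
T | T | T
Every row evaluates to true.

Yes, it is a tautology.


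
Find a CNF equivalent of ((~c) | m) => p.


Step 1: Rewrite as ¬((¬c) ∨ m) ∨ p = (¬(¬c) ∧ ¬m) ∨ p.
Step 2: Distribute ∨ over ∧.
Step 3: Eliminate any double negations (¬¬X = X).

(c | p) & ((~m) | p)


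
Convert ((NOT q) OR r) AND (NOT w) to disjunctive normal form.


Step 1: Distribute ∧ over ∨: ((¬q) ∨ r) ∧ (¬w) = ((¬q) ∧ (¬w)) ∨ (r ∧ (¬w)).

((NOT q) AND (NOT w)) OR (r AND (NOT w))


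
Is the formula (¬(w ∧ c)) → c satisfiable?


Search for a satisfying assignment over {c, w}.
Try c=T, w=F: the formula evaluates to T.
A satisfying assignment exists.

Satisfiable.


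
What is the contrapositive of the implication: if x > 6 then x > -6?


The contrapositive of (P → Q) is (¬Q → ¬P); it is logically equivalent to the original.
Here P = 'x > 6' and Q = 'x > -6'.

If not (x > -6), then not (x > 6).


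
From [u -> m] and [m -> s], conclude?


Hypothetical syllogism: from (P → Q) and (Q → R), infer (P → R).
Chain the two implications through the shared middle term 'm'.

u -> s


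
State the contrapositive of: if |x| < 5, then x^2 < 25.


The contrapositive of (P → Q) is (¬Q → ¬P); it is logically equivalent to the original.
Here P = '|x| < 5' and Q = 'x^2 < 25'.

If not (x^2 < 25), then not (|x| < 5).


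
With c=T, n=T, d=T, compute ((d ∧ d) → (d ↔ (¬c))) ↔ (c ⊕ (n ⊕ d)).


Substitute c=T, n=T, d=T:
d ∧ d = T ∧ T = T
¬c = F
d ↔ (¬c) = T ↔ F = F
(d ∧ d) → (d ↔ (¬c)) = T → F = F
n ⊕ d = T ⊕ T = F
c ⊕ (n ⊕ d) = T ⊕ F = T
((d ∧ d) → (d ↔ (¬c))) ↔ (c ⊕ (n ⊕ d)) = F ↔ T = F

F


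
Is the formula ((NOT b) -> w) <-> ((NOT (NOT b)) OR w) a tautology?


Build the truth table over {b, w}:
b | w | φ
---------
F | F | T
T | F | T
F | T | T
T | T | T
Every row evaluates to true.

Yes, it is a tautology.


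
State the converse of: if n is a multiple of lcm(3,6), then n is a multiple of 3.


The converse of (P → Q) is (Q → P). It is not in general equivalent to the original.
Here P = 'n is a multiple of lcm(3,6)' and Q = 'n is a multiple of 3'.

If n is a multiple of 3, then n is a multiple of lcm(3,6).


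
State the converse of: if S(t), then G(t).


The converse of (P → Q) is (Q → P). It is not in general equivalent to the original.
Here P = 'S(t)' and Q = 'G(t)'.

If G(t), then S(t).


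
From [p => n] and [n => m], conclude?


Hypothetical syllogism: from (P → Q) and (Q → R), infer (P → R).
Chain the two implications through the shared middle term 'n'.

p => m


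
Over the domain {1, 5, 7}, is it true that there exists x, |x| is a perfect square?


Evaluate the predicate on each element: 1:T, 5:F, 7:F.
Witness x = 1 satisfies the predicate.

T


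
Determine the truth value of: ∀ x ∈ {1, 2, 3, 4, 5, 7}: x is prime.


Evaluate the predicate on each element: 1:F, 2:T, 3:T, 4:F, 5:T, 7:T.
Counterexample x = 1 fails the predicate.

F


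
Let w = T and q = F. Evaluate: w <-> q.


Biconditional is true when both operands have the same truth value.
Substitute: w=T, q=F.
T <-> F evaluates to F.

F


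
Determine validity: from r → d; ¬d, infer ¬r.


This matches the form of modus tollens: the conclusion follows in every model of the premises.

Valid.


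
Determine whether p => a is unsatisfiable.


Truth table over {a, p}:
a | p | φ
---------
False | False | True
True | False | True
False | True | False
True | True | True
Satisfying assignment at row 1: a=False, p=False gives True.

No, it is not a contradiction.


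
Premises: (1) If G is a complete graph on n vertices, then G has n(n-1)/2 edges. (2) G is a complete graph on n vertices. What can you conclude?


Modus ponens: from (P → Q) and P, infer Q.
P = 'G is a complete graph on n vertices' is asserted, and P → Q holds, so Q follows.

G has n(n-1)/2 edges.


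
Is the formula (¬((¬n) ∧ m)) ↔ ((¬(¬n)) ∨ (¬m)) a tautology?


Build the truth table over {m, n}:
m | n | φ
---------
F | F | T
T | F | T
F | T | T
T | T | T
Every row evaluates to true.

Yes, it is a tautology.


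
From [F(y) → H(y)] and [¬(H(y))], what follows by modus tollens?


Modus tollens: from (P → Q) and ¬Q, infer ¬P.
Q = 'H(y)' is denied; since P → Q, P must also fail.

Not (F(y)).


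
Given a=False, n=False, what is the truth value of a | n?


Disjunction is false only when both operands are false.
Substitute: a=False, n=False.
False | False evaluates to False.

False


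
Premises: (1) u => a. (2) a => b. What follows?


Hypothetical syllogism: from (P → Q) and (Q → R), infer (P → R).
Chain the two implications through the shared middle term 'a'.

u => b


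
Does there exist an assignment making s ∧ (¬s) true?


Check all 2 assignments over {s}:
s | φ
-----
F | F
T | F
No assignment makes the formula true.

Unsatisfiable.


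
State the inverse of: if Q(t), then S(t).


The inverse of (P → Q) is (¬P → ¬Q). It is equivalent to the converse, not to the original.
Here P = 'Q(t)' and Q = 'S(t)'.

If not (Q(t)), then not (S(t)).


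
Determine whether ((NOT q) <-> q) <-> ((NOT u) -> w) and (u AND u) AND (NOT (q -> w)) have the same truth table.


Compare truth tables:
q | u | w | φ | ψ
-----------------
F | F | F | T | F
T | F | F | T | F
F | T | F | F | F
T | T | F | F | T
F | F | T | F | F
T | F | T | F | F
F | T | T | F | F
T | T | T | F | F
They differ at row 1 (q=F, u=F, w=F): φ=T but ψ=F.

No, they are not logically equivalent.


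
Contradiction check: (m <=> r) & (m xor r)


Truth table over {m, r}:
m | r | φ
---------
False | False | False
True | False | False
False | True | False
True | True | False
Every row is false.

Yes, it is a contradiction.
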